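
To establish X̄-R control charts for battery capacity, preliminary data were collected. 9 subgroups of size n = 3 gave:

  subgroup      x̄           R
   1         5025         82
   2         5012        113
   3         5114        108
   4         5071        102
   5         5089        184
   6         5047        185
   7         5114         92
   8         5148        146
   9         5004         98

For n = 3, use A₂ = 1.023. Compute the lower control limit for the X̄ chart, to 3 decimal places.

4943.163

X̄̄ = (5025 + 5012 + 5114 + 5071 + 5089 + 5047 + 5114 + 5148 + 5004) / 9 = 45624.0000 / 9 = 5069.3333
R̄ = (82 + 113 + 108 + 102 + 184 + 185 + 92 + 146 + 98) / 9 = 1110.0000 / 9 = 123.3333
LCL = X̄̄ − A₂·R̄ = 5069.3333 − 1.023 × 123.3333 = 4943.1633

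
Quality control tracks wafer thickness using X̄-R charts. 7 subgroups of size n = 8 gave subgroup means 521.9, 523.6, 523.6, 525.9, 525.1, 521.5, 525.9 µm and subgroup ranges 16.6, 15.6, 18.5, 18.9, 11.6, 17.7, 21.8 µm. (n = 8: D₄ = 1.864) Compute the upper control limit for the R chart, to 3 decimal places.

R̄ = (16.6 + 15.6 + 18.5 + 18.9 + 11.6 + 17.7 + 21.8) / 7 = 120.7000 / 7 = 17.2429
UCL_R = D₄·R̄ = 1.864 × 17.2429 = 32.1407

32.141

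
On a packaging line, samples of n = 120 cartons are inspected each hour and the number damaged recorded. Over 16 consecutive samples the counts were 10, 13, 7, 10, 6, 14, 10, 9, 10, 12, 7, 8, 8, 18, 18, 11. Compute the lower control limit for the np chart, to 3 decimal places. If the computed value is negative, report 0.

1.327

p̄ = Σdᵢ / (k·n) = 171 / (16 × 120) = 0.08906
LCL = np̄ − 3·√(np̄(1−p̄)) = 10.6875 − 3 × 3.1202 = 1.3269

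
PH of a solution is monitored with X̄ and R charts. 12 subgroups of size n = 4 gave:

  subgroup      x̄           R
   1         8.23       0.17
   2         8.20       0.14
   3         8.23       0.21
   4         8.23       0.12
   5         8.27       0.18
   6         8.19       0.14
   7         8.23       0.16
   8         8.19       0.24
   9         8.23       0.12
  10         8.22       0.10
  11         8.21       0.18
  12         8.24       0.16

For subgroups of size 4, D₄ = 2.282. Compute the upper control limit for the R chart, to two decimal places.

R̄ = (0.17 + 0.14 + 0.21 + 0.12 + 0.18 + 0.14 + 0.16 + 0.24 + 0.12 + 0.10 + 0.18 + 0.16) / 12 = 1.9200 / 12 = 0.1600
UCL_R = D₄·R̄ = 2.282 × 0.1600 = 0.3651

0.37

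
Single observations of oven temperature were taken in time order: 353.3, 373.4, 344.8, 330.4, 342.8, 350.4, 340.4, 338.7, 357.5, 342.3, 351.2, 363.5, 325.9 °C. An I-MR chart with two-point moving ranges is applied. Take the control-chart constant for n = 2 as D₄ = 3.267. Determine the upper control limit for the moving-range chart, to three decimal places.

51.074

Moving ranges: 20.1, 28.6, 14.4, 12.4, 7.6, 10.0, 1.7, 18.8, 15.2, 8.9, 12.3, 37.6; M̄R̄ = 187.6000 / 12 = 15.6333
UCL_MR = D₄·M̄R̄ = 3.267 × 15.6333 = 51.0741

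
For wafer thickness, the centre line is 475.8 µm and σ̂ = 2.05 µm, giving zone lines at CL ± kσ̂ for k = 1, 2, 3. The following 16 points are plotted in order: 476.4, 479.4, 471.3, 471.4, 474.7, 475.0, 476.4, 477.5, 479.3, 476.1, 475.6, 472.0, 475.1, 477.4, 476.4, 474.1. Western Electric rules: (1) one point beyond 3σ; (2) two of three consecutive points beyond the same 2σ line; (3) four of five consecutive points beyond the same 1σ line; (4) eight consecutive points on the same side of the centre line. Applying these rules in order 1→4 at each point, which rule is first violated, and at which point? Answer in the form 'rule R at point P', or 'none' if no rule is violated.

Zone of each point (C = within 1σ̂, B = 1σ̂–2σ̂, A = 2σ̂–3σ̂, * = beyond 3σ̂; sign = side of CL): 1:+C, 2:+B, 3:-A, 4:-A, 5:-C, 6:-C, 7:+C, 8:+C, 9:+B, 10:+C, 11:-C, 12:-B, 13:-C, 14:+C, 15:+C, 16:-C
Rule 2 (two of three consecutive points beyond the same 2σ limit) is satisfied at point 4.

rule 2 at point 4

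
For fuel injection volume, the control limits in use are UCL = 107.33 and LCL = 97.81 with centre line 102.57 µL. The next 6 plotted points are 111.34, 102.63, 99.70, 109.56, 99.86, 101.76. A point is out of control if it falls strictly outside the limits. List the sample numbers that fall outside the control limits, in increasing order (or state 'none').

1, 4

Compare each point to [97.81, 107.33]: sample 1 = 111.34 > UCL; sample 4 = 109.56 > UCL.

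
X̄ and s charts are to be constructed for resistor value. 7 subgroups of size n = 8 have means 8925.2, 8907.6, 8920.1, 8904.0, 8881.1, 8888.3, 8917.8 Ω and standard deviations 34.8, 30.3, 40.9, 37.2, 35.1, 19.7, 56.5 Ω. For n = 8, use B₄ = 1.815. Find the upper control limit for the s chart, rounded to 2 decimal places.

65.99

s̄ = (34.8 + 30.3 + 40.9 + 37.2 + 35.1 + 19.7 + 56.5) / 7 = 36.3571
UCL_s = B₄·s̄ = 1.815 × 36.3571 = 65.9882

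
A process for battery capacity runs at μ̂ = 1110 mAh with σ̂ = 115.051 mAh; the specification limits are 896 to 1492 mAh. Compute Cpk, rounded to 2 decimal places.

0.62

Cpu = (USL − μ̂) / (3σ̂) = (1492 − 1110) / (3 × 115.051) = 1.1068; Cpl = (μ̂ − LSL) / (3σ̂) = (1110 − 896) / (3 × 115.051) = 0.6200; Cpk = min(Cpu, Cpl) = 0.6200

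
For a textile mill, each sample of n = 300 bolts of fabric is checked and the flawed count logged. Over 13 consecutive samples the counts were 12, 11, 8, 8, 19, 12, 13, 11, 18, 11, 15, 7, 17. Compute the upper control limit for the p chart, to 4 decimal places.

0.0761

p̄ = Σdᵢ / (k·n) = 162 / (13 × 300) = 0.04154
UCL = p̄ + 3·√(p̄(1−p̄)/n) = 0.04154 + 3 × √(0.04154×0.95846/300) = 0.04154 + 3 × 0.01152 = 0.07610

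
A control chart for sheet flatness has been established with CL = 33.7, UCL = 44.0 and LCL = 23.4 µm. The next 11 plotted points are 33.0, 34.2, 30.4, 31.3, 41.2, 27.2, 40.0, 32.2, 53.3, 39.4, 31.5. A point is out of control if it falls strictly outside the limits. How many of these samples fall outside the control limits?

Compare each point to [23.4, 44.0]: sample 9 = 53.3 > UCL.

1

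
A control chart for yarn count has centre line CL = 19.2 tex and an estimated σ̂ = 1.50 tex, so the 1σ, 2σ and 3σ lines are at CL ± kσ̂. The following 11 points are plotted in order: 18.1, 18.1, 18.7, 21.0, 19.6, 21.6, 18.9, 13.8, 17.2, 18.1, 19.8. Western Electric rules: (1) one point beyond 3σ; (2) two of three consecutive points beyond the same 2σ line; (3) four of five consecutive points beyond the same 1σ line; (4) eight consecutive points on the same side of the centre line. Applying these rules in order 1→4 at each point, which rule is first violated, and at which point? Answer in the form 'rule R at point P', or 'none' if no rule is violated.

Zone of each point (C = within 1σ̂, B = 1σ̂–2σ̂, A = 2σ̂–3σ̂, * = beyond 3σ̂; sign = side of CL): 1:-C, 2:-C, 3:-C, 4:+B, 5:+C, 6:+B, 7:-C, 8:-*, 9:-B, 10:-C, 11:+C
Rule 1 (one point beyond the 3σ limits) is satisfied at point 8.

rule 1 at point 8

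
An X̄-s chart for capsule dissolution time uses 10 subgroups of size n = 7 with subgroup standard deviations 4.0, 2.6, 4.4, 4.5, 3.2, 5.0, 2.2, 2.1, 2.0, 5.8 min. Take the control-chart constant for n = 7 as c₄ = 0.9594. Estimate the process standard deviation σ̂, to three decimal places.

3.731

s̄ = (4.0 + 2.6 + 4.4 + 4.5 + 3.2 + 5.0 + 2.2 + 2.1 + 2.0 + 5.8) / 10 = 3.5800
σ̂ = s̄ / c₄ = 3.5800 / 0.9594 = 3.7315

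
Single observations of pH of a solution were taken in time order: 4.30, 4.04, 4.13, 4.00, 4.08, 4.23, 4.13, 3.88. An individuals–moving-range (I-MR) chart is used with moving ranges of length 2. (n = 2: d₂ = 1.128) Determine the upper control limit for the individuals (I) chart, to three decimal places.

4.501

X̄ = (4.30 + 4.04 + 4.13 + 4.00 + 4.08 + 4.23 + 4.13 + 3.88) / 8 = 4.0987
Moving ranges: 0.26, 0.09, 0.13, 0.08, 0.15, 0.10, 0.25; M̄R̄ = 1.0600 / 7 = 0.1514
UCL = X̄ + 3·M̄R̄/d₂ = 4.0987 + 3 × 0.1514 / 1.128 = 4.5015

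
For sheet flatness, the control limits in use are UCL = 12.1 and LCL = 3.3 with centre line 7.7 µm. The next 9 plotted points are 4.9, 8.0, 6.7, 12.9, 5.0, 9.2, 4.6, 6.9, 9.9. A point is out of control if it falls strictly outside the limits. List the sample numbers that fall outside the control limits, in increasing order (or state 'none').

Compare each point to [3.3, 12.1]: sample 4 = 12.9 > UCL.

4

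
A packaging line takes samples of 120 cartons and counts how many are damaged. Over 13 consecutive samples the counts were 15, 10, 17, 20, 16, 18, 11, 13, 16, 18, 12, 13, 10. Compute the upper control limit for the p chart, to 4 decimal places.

0.2105

p̄ = Σdᵢ / (k·n) = 189 / (13 × 120) = 0.12115
UCL = p̄ + 3·√(p̄(1−p̄)/n) = 0.12115 + 3 × √(0.12115×0.87885/120) = 0.12115 + 3 × 0.02979 = 0.21052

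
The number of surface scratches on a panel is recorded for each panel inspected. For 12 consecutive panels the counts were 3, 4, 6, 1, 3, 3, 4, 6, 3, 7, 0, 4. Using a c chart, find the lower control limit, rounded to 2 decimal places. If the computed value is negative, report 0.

0.00

c̄ = (3 + 4 + 6 + 1 + 3 + 3 + 4 + 6 + 3 + 7 + 0 + 4) / 12 = 44 / 12 = 3.6667
LCL = c̄ − 3√c̄ = 3.6667 − 3 × 1.9149 = -2.0779 → 0 (cannot be negative)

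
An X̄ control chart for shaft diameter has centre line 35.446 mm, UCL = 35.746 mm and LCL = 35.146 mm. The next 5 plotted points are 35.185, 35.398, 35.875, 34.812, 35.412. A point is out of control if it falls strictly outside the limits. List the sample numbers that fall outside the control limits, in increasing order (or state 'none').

3, 4

Compare each point to [35.146, 35.746]: sample 3 = 35.875 > UCL; sample 4 = 34.812 < LCL.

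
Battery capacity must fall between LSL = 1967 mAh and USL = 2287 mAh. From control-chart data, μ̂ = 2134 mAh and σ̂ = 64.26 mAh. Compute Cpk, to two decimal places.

0.79

Cpu = (USL − μ̂) / (3σ̂) = (2287 − 2134) / (3 × 64.26) = 0.7937; Cpl = (μ̂ − LSL) / (3σ̂) = (2134 − 1967) / (3 × 64.26) = 0.8663; Cpk = min(Cpu, Cpl) = 0.7937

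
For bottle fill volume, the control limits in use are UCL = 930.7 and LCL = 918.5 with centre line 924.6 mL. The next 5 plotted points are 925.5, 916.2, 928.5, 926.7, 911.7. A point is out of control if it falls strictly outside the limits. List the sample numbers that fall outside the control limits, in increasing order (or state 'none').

2, 5

Compare each point to [918.5, 930.7]: sample 2 = 916.2 < LCL; sample 5 = 911.7 < LCL.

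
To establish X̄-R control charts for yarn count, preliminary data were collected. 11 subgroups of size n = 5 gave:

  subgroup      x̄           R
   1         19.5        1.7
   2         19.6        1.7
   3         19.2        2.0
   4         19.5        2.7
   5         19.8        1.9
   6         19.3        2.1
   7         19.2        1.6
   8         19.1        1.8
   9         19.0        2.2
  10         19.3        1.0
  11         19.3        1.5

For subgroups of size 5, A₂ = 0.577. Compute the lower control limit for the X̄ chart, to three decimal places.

X̄̄ = (19.5 + 19.6 + 19.2 + 19.5 + 19.8 + 19.3 + 19.2 + 19.1 + 19.0 + 19.3 + 19.3) / 11 = 212.8000 / 11 = 19.3455
R̄ = (1.7 + 1.7 + 2.0 + 2.7 + 1.9 + 2.1 + 1.6 + 1.8 + 2.2 + 1.0 + 1.5) / 11 = 20.2000 / 11 = 1.8364
LCL = X̄̄ − A₂·R̄ = 19.3455 − 0.577 × 1.8364 = 18.2859

18.286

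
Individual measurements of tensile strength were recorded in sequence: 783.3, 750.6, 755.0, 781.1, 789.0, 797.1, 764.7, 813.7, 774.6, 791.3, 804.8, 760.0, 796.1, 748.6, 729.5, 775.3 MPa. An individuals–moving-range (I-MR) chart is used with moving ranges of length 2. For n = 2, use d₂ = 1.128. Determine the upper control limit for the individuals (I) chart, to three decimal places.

X̄ = (783.3 + 750.6 + 755.0 + 781.1 + 789.0 + 797.1 + 764.7 + 813.7 + 774.6 + 791.3 + 804.8 + 760.0 + 796.1 + 748.6 + 729.5 + 775.3) / 16 = 775.9188
Moving ranges: 32.7, 4.4, 26.1, 7.9, 8.1, 32.4, 49.0, 39.1, 16.7, 13.5, 44.8, 36.1, 47.5, 19.1, 45.8; M̄R̄ = 423.2000 / 15 = 28.2133
UCL = X̄ + 3·M̄R̄/d₂ = 775.9188 + 3 × 28.2133 / 1.128 = 850.9542

850.954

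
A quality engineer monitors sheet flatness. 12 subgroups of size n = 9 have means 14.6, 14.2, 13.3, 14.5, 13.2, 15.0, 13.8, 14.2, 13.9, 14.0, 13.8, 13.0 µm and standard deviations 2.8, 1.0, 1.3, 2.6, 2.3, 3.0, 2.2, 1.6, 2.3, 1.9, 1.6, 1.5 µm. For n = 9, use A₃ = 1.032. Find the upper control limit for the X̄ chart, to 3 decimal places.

X̄̄ = (14.6 + 14.2 + 13.3 + 14.5 + 13.2 + 15.0 + 13.8 + 14.2 + 13.9 + 14.0 + 13.8 + 13.0) / 12 = 13.9583
s̄ = (2.8 + 1.0 + 1.3 + 2.6 + 2.3 + 3.0 + 2.2 + 1.6 + 2.3 + 1.9 + 1.6 + 1.5) / 12 = 2.0083
UCL = X̄̄ + A₃·s̄ = 13.9583 + 1.032 × 2.0083 = 16.0309

16.031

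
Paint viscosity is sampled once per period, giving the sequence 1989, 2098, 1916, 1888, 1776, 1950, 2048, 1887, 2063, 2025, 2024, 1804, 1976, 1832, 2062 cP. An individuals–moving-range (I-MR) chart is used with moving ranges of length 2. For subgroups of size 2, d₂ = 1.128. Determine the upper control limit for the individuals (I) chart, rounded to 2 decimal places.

2306.36

X̄ = (1989 + 2098 + 1916 + 1888 + 1776 + 1950 + 2048 + 1887 + 2063 + 2025 + 2024 + 1804 + 1976 + 1832 + 2062) / 15 = 1955.8667
Moving ranges: 109, 182, 28, 112, 174, 98, 161, 176, 38, 1, 220, 172, 144, 230; M̄R̄ = 1845.0000 / 14 = 131.7857
UCL = X̄ + 3·M̄R̄/d₂ = 1955.8667 + 3 × 131.7857 / 1.128 = 2306.3606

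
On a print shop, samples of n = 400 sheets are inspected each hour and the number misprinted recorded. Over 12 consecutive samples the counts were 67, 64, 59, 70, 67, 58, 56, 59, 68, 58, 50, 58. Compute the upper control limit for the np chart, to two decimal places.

82.76

p̄ = Σdᵢ / (k·n) = 734 / (12 × 400) = 0.15292
UCL = np̄ + 3·√(np̄(1−p̄)) = 61.1667 + 3 × √(61.1667×0.84708) = 61.1667 + 3 × 7.1981 = 82.7611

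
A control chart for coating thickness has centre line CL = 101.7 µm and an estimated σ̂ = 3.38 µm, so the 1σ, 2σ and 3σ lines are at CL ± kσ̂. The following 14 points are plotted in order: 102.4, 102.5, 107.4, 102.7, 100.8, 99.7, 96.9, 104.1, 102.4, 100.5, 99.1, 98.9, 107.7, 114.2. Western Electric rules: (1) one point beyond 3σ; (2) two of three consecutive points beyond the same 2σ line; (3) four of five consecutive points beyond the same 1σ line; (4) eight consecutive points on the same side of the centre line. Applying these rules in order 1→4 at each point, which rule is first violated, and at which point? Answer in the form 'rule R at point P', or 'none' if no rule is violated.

Zone of each point (C = within 1σ̂, B = 1σ̂–2σ̂, A = 2σ̂–3σ̂, * = beyond 3σ̂; sign = side of CL): 1:+C, 2:+C, 3:+B, 4:+C, 5:-C, 6:-C, 7:-B, 8:+C, 9:+C, 10:-C, 11:-C, 12:-C, 13:+B, 14:+*
Rule 1 (one point beyond the 3σ limits) is satisfied at point 14.

rule 1 at point 14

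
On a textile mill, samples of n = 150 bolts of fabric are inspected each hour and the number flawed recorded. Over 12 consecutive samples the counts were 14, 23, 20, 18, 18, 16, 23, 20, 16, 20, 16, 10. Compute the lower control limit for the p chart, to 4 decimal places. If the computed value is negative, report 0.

p̄ = Σdᵢ / (k·n) = 214 / (12 × 150) = 0.11889
LCL = p̄ − 3·√(p̄(1−p̄)/n) = 0.11889 − 3 × 0.02643 = 0.03961

0.0396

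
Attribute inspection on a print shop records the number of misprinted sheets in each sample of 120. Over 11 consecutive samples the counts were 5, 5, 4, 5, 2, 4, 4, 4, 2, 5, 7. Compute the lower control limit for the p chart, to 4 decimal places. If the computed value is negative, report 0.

0.0000

p̄ = Σdᵢ / (k·n) = 47 / (11 × 120) = 0.03561
LCL = p̄ − 3·√(p̄(1−p̄)/n) = 0.03561 − 3 × 0.01692 = -0.01514 → 0 (negative, so LCL = 0)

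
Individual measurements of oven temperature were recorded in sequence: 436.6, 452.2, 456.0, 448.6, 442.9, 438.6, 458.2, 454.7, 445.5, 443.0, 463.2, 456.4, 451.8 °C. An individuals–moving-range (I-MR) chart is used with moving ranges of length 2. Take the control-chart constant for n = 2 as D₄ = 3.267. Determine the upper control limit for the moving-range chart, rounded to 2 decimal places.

28.10

Moving ranges: 15.6, 3.8, 7.4, 5.7, 4.3, 19.6, 3.5, 9.2, 2.5, 20.2, 6.8, 4.6; M̄R̄ = 103.2000 / 12 = 8.6000
UCL_MR = D₄·M̄R̄ = 3.267 × 8.6000 = 28.0962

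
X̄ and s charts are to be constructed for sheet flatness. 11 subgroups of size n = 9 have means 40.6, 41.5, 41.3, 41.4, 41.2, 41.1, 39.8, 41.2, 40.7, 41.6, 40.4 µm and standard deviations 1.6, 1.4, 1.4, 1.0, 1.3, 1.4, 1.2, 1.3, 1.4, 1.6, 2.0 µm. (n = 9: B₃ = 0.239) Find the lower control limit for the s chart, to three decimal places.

0.339

s̄ = (1.6 + 1.4 + 1.4 + 1.0 + 1.3 + 1.4 + 1.2 + 1.3 + 1.4 + 1.6 + 2.0) / 11 = 1.4182
LCL_s = B₃·s̄ = 0.239 × 1.4182 = 0.3389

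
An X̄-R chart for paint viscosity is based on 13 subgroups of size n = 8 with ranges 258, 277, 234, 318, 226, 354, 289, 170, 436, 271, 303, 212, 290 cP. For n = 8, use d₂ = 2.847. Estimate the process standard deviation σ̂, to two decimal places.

R̄ = (258 + 277 + 234 + 318 + 226 + 354 + 289 + 170 + 436 + 271 + 303 + 212 + 290) / 13 = 279.8462
σ̂ = R̄ / d₂ = 279.8462 / 2.847 = 98.2951

98.30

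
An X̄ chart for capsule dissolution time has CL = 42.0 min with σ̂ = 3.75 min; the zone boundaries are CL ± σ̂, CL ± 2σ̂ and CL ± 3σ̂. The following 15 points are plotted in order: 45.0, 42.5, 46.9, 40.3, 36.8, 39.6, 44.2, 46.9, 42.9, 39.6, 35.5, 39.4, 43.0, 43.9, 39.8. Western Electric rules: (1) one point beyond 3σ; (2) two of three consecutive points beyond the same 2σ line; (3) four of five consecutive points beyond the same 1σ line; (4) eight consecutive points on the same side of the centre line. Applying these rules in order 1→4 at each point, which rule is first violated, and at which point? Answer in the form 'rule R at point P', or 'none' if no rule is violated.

Zone of each point (C = within 1σ̂, B = 1σ̂–2σ̂, A = 2σ̂–3σ̂, * = beyond 3σ̂; sign = side of CL): 1:+C, 2:+C, 3:+B, 4:-C, 5:-B, 6:-C, 7:+C, 8:+B, 9:+C, 10:-C, 11:-B, 12:-C, 13:+C, 14:+C, 15:-C
No rule fires across all 15 points.

none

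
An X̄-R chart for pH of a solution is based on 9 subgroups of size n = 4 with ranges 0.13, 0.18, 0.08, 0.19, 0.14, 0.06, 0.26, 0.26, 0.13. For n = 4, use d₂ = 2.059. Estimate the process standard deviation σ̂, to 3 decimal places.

0.077

R̄ = (0.13 + 0.18 + 0.08 + 0.19 + 0.14 + 0.06 + 0.26 + 0.26 + 0.13) / 9 = 0.1589
σ̂ = R̄ / d₂ = 0.1589 / 2.059 = 0.0772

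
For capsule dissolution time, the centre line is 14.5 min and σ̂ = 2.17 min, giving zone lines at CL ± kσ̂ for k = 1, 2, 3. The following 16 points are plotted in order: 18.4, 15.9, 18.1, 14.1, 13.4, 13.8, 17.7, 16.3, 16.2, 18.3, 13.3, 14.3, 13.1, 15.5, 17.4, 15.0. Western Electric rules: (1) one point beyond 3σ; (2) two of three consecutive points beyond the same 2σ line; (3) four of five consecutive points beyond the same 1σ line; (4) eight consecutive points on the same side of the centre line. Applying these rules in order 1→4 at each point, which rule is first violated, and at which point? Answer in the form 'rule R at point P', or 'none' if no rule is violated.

Zone of each point (C = within 1σ̂, B = 1σ̂–2σ̂, A = 2σ̂–3σ̂, * = beyond 3σ̂; sign = side of CL): 1:+B, 2:+C, 3:+B, 4:-C, 5:-C, 6:-C, 7:+B, 8:+C, 9:+C, 10:+B, 11:-C, 12:-C, 13:-C, 14:+C, 15:+B, 16:+C
No rule fires across all 16 points.

none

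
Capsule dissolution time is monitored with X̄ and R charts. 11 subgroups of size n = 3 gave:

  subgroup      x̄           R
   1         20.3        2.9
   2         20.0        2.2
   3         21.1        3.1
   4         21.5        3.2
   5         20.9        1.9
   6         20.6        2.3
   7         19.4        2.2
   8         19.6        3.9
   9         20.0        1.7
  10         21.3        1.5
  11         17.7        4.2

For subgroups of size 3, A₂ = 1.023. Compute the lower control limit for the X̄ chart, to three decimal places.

X̄̄ = (20.3 + 20.0 + 21.1 + 21.5 + 20.9 + 20.6 + 19.4 + 19.6 + 20.0 + 21.3 + 17.7) / 11 = 222.4000 / 11 = 20.2182
R̄ = (2.9 + 2.2 + 3.1 + 3.2 + 1.9 + 2.3 + 2.2 + 3.9 + 1.7 + 1.5 + 4.2) / 11 = 29.1000 / 11 = 2.6455
LCL = X̄̄ − A₂·R̄ = 20.2182 − 1.023 × 2.6455 = 17.5119

17.512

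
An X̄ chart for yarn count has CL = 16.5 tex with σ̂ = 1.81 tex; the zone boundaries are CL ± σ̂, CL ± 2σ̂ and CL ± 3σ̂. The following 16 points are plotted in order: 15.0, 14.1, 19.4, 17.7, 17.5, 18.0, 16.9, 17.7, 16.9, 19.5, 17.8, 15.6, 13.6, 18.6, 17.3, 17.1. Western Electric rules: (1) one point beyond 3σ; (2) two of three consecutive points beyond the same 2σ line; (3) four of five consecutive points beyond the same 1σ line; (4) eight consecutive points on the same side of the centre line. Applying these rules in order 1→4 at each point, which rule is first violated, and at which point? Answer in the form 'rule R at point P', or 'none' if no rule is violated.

Zone of each point (C = within 1σ̂, B = 1σ̂–2σ̂, A = 2σ̂–3σ̂, * = beyond 3σ̂; sign = side of CL): 1:-C, 2:-B, 3:+B, 4:+C, 5:+C, 6:+C, 7:+C, 8:+C, 9:+C, 10:+B, 11:+C, 12:-C, 13:-B, 14:+B, 15:+C, 16:+C
Rule 4 (eight consecutive points on the same side of the centre line) is satisfied at point 10.

rule 4 at point 10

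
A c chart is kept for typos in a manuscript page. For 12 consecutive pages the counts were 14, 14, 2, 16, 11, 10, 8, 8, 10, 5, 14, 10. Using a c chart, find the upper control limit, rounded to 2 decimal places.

c̄ = (14 + 14 + 2 + 16 + 11 + 10 + 8 + 8 + 10 + 5 + 14 + 10) / 12 = 122 / 12 = 10.1667
UCL = c̄ + 3√c̄ = 10.1667 + 3 × √10.1667 = 10.1667 + 3 × 3.1885 = 19.7322

19.73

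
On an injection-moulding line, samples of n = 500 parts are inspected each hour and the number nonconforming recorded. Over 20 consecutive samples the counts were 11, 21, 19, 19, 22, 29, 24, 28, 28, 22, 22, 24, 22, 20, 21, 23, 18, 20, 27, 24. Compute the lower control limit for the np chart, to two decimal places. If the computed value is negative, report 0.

p̄ = Σdᵢ / (k·n) = 444 / (20 × 500) = 0.04440
LCL = np̄ − 3·√(np̄(1−p̄)) = 22.2000 − 3 × 4.6059 = 8.3823

8.38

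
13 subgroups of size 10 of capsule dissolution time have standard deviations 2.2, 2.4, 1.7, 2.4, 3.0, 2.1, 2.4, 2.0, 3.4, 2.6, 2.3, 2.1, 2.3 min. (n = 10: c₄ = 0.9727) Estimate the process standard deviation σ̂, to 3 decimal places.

s̄ = (2.2 + 2.4 + 1.7 + 2.4 + 3.0 + 2.1 + 2.4 + 2.0 + 3.4 + 2.6 + 2.3 + 2.1 + 2.3) / 13 = 2.3769
σ̂ = s̄ / c₄ = 2.3769 / 0.9727 = 2.4436

2.444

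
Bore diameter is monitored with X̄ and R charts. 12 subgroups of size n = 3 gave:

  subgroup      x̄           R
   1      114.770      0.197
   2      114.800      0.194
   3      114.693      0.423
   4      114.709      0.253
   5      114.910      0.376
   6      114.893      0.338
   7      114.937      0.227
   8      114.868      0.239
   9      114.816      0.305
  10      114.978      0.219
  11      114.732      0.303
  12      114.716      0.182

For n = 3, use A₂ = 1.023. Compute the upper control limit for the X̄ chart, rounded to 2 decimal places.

115.10

X̄̄ = (114.770 + 114.800 + 114.693 + 114.709 + 114.910 + 114.893 + 114.937 + 114.868 + 114.816 + 114.978 + 114.732 + 114.716) / 12 = 1377.8220 / 12 = 114.8185
R̄ = (0.197 + 0.194 + 0.423 + 0.253 + 0.376 + 0.338 + 0.227 + 0.239 + 0.305 + 0.219 + 0.303 + 0.182) / 12 = 3.2560 / 12 = 0.2713
UCL = X̄̄ + A₂·R̄ = 114.8185 + 1.023 × 0.2713 = 115.0961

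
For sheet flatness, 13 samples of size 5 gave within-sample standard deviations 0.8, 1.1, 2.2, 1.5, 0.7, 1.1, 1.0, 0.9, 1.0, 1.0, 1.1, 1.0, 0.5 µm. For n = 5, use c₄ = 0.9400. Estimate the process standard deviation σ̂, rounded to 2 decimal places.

1.14

s̄ = (0.8 + 1.1 + 2.2 + 1.5 + 0.7 + 1.1 + 1.0 + 0.9 + 1.0 + 1.0 + 1.1 + 1.0 + 0.5) / 13 = 1.0692
σ̂ = s̄ / c₄ = 1.0692 / 0.9400 = 1.1375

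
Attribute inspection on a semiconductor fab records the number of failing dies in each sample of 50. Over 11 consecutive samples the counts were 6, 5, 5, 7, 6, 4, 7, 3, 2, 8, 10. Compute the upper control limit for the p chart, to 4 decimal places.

0.2497

p̄ = Σdᵢ / (k·n) = 63 / (11 × 50) = 0.11455
UCL = p̄ + 3·√(p̄(1−p̄)/n) = 0.11455 + 3 × √(0.11455×0.88545/50) = 0.11455 + 3 × 0.04504 = 0.24966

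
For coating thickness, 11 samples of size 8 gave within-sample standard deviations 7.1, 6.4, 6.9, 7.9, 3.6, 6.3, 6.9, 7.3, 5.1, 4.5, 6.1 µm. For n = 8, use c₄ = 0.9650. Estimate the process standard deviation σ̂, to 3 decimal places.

6.415

s̄ = (7.1 + 6.4 + 6.9 + 7.9 + 3.6 + 6.3 + 6.9 + 7.3 + 5.1 + 4.5 + 6.1) / 11 = 6.1909
σ̂ = s̄ / c₄ = 6.1909 / 0.9650 = 6.4154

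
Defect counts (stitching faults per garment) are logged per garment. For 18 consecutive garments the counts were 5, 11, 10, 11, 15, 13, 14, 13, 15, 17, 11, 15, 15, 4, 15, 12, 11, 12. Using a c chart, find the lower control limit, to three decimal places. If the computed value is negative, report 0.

c̄ = (5 + 11 + 10 + 11 + 15 + 13 + 14 + 13 + 15 + 17 + 11 + 15 + 15 + 4 + 15 + 12 + 11 + 12) / 18 = 219 / 18 = 12.1667
LCL = c̄ − 3√c̄ = 12.1667 − 3 × 3.4881 = 1.7024

1.702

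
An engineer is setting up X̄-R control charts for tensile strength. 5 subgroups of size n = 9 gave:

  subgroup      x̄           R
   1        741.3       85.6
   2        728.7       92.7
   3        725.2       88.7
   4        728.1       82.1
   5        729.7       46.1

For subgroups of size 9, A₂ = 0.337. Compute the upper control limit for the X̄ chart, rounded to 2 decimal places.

757.24

X̄̄ = (741.3 + 728.7 + 725.2 + 728.1 + 729.7) / 5 = 3653.0000 / 5 = 730.6000
R̄ = (85.6 + 92.7 + 88.7 + 82.1 + 46.1) / 5 = 395.2000 / 5 = 79.0400
UCL = X̄̄ + A₂·R̄ = 730.6000 + 0.337 × 79.0400 = 757.2365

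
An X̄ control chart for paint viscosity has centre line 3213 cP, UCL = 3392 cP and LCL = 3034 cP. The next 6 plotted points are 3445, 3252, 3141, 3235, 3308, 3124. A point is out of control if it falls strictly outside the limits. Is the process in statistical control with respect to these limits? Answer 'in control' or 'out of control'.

Compare each point to [3034, 3392]: sample 1 = 3445 > UCL.

out of control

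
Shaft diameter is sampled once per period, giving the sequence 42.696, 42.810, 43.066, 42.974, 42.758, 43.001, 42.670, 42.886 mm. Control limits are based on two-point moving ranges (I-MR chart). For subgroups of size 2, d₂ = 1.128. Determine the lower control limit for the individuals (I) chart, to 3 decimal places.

42.300

X̄ = (42.696 + 42.810 + 43.066 + 42.974 + 42.758 + 43.001 + 42.670 + 42.886) / 8 = 42.8576
Moving ranges: 0.114, 0.256, 0.092, 0.216, 0.243, 0.331, 0.216; M̄R̄ = 1.4680 / 7 = 0.2097
LCL = X̄ − 3·M̄R̄/d₂ = 42.8576 − 3 × 0.2097 / 1.128 = 42.2999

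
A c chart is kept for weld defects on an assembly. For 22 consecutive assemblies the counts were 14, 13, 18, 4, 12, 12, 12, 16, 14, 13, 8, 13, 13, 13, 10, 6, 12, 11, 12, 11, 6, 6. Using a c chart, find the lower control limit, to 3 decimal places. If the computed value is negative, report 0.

c̄ = (14 + 13 + 18 + 4 + 12 + 12 + 12 + 16 + 14 + 13 + 8 + 13 + 13 + 13 + 10 + 6 + 12 + 11 + 12 + 11 + 6 + 6) / 22 = 249 / 22 = 11.3182
LCL = c̄ − 3√c̄ = 11.3182 − 3 × 3.3643 = 1.2254

1.225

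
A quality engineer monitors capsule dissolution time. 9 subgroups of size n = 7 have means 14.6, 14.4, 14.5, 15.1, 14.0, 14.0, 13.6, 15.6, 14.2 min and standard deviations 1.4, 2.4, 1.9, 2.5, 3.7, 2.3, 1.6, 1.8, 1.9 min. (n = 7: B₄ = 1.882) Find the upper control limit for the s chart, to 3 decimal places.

s̄ = (1.4 + 2.4 + 1.9 + 2.5 + 3.7 + 2.3 + 1.6 + 1.8 + 1.9) / 9 = 2.1667
UCL_s = B₄·s̄ = 1.882 × 2.1667 = 4.0777

4.078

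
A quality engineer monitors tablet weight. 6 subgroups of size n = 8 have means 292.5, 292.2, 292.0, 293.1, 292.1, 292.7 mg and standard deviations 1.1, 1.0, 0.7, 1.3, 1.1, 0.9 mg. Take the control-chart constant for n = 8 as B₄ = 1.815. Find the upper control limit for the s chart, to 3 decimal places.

1.845

s̄ = (1.1 + 1.0 + 0.7 + 1.3 + 1.1 + 0.9) / 6 = 1.0167
UCL_s = B₄·s̄ = 1.815 × 1.0167 = 1.8453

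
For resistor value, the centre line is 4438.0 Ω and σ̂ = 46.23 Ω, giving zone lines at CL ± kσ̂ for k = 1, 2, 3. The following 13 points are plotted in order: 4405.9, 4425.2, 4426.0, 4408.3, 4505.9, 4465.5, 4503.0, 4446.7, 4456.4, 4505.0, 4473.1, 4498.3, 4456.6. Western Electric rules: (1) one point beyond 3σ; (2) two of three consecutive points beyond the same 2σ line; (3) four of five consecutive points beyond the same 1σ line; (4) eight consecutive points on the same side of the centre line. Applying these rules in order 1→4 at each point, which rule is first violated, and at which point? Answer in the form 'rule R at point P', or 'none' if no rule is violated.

Zone of each point (C = within 1σ̂, B = 1σ̂–2σ̂, A = 2σ̂–3σ̂, * = beyond 3σ̂; sign = side of CL): 1:-C, 2:-C, 3:-C, 4:-C, 5:+B, 6:+C, 7:+B, 8:+C, 9:+C, 10:+B, 11:+C, 12:+B, 13:+C
Rule 4 (eight consecutive points on the same side of the centre line) is satisfied at point 12.

rule 4 at point 12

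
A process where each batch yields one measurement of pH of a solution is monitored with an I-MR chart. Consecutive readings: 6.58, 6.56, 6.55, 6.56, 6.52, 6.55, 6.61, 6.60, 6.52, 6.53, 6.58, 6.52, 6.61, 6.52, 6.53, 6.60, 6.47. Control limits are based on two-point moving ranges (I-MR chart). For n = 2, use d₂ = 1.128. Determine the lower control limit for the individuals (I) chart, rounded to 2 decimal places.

6.43

X̄ = (6.58 + 6.56 + 6.55 + 6.56 + 6.52 + 6.55 + 6.61 + 6.60 + 6.52 + 6.53 + 6.58 + 6.52 + 6.61 + 6.52 + 6.53 + 6.60 + 6.47) / 17 = 6.5535
Moving ranges: 0.02, 0.01, 0.01, 0.04, 0.03, 0.06, 0.01, 0.08, 0.01, 0.05, 0.06, 0.09, 0.09, 0.01, 0.07, 0.13; M̄R̄ = 0.7700 / 16 = 0.0481
LCL = X̄ − 3·M̄R̄/d₂ = 6.5535 − 3 × 0.0481 / 1.128 = 6.4255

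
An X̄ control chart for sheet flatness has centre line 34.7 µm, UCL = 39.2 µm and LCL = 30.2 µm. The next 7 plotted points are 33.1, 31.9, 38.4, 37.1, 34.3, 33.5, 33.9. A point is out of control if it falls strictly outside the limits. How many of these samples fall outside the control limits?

0

All 7 points lie within [30.2, 39.2].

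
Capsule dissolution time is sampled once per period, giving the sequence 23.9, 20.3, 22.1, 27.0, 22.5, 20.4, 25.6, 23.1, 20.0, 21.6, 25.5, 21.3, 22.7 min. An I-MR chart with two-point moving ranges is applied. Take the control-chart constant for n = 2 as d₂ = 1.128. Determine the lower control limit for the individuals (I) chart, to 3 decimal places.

X̄ = (23.9 + 20.3 + 22.1 + 27.0 + 22.5 + 20.4 + 25.6 + 23.1 + 20.0 + 21.6 + 25.5 + 21.3 + 22.7) / 13 = 22.7692
Moving ranges: 3.6, 1.8, 4.9, 4.5, 2.1, 5.2, 2.5, 3.1, 1.6, 3.9, 4.2, 1.4; M̄R̄ = 38.8000 / 12 = 3.2333
LCL = X̄ − 3·M̄R̄/d₂ = 22.7692 − 3 × 3.2333 / 1.128 = 14.1699

14.170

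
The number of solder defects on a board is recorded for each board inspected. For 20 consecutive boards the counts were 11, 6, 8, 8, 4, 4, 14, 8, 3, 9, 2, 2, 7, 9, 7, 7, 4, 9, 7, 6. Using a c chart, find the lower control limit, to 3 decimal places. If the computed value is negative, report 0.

0.000

c̄ = (11 + 6 + 8 + 8 + 4 + 4 + 14 + 8 + 3 + 9 + 2 + 2 + 7 + 9 + 7 + 7 + 4 + 9 + 7 + 6) / 20 = 135 / 20 = 6.7500
LCL = c̄ − 3√c̄ = 6.7500 − 3 × 2.5981 = -1.0442 → 0 (cannot be negative)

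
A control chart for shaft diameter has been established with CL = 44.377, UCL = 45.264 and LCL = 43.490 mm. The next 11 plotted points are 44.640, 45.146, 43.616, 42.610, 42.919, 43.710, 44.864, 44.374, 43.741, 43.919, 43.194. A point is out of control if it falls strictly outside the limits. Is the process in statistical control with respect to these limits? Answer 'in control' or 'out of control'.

Compare each point to [43.490, 45.264]: sample 4 = 42.610 < LCL; sample 5 = 42.919 < LCL; sample 11 = 43.194 < LCL.

out of control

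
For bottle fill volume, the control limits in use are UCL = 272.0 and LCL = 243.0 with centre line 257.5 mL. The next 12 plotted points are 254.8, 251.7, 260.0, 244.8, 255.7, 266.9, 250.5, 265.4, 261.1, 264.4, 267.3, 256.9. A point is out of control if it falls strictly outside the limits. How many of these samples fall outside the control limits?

All 12 points lie within [243.0, 272.0].

0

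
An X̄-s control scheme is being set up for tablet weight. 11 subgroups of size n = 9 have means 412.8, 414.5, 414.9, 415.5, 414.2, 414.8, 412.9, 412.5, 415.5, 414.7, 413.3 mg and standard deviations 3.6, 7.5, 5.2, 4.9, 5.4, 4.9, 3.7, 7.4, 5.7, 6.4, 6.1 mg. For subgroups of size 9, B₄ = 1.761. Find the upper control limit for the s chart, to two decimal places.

9.73

s̄ = (3.6 + 7.5 + 5.2 + 4.9 + 5.4 + 4.9 + 3.7 + 7.4 + 5.7 + 6.4 + 6.1) / 11 = 5.5273
UCL_s = B₄·s̄ = 1.761 × 5.5273 = 9.7335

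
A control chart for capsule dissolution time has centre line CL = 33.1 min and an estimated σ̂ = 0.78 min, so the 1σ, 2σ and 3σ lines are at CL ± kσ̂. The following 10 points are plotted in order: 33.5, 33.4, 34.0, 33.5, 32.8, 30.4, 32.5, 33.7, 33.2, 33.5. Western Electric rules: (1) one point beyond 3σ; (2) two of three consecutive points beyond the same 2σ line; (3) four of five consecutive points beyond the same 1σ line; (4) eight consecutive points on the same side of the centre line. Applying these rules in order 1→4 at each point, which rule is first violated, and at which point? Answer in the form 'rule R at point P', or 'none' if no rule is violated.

Zone of each point (C = within 1σ̂, B = 1σ̂–2σ̂, A = 2σ̂–3σ̂, * = beyond 3σ̂; sign = side of CL): 1:+C, 2:+C, 3:+B, 4:+C, 5:-C, 6:-*, 7:-C, 8:+C, 9:+C, 10:+C
Rule 1 (one point beyond the 3σ limits) is satisfied at point 6.

rule 1 at point 6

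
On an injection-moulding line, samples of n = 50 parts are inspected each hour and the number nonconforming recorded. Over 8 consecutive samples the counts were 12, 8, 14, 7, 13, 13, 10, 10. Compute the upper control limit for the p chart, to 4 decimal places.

0.3925

p̄ = Σdᵢ / (k·n) = 87 / (8 × 50) = 0.21750
UCL = p̄ + 3·√(p̄(1−p̄)/n) = 0.21750 + 3 × √(0.21750×0.78250/50) = 0.21750 + 3 × 0.05834 = 0.39253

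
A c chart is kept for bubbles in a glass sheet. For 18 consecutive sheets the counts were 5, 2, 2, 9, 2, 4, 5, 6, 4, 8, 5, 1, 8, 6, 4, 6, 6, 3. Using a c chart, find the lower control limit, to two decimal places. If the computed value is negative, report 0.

c̄ = (5 + 2 + 2 + 9 + 2 + 4 + 5 + 6 + 4 + 8 + 5 + 1 + 8 + 6 + 4 + 6 + 6 + 3) / 18 = 86 / 18 = 4.7778
LCL = c̄ − 3√c̄ = 4.7778 − 3 × 2.1858 = -1.7797 → 0 (cannot be negative)

0.00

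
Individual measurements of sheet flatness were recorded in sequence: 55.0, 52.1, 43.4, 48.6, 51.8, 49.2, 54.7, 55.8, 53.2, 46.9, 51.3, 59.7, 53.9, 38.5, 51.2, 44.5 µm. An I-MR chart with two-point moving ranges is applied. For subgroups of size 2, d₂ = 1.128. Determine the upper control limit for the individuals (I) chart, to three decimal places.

X̄ = (55.0 + 52.1 + 43.4 + 48.6 + 51.8 + 49.2 + 54.7 + 55.8 + 53.2 + 46.9 + 51.3 + 59.7 + 53.9 + 38.5 + 51.2 + 44.5) / 16 = 50.6125
Moving ranges: 2.9, 8.7, 5.2, 3.2, 2.6, 5.5, 1.1, 2.6, 6.3, 4.4, 8.4, 5.8, 15.4, 12.7, 6.7; M̄R̄ = 91.5000 / 15 = 6.1000
UCL = X̄ + 3·M̄R̄/d₂ = 50.6125 + 3 × 6.1000 / 1.128 = 66.8359

66.836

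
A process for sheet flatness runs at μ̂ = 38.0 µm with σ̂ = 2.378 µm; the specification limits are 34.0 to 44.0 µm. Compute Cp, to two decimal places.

Cp = (USL − LSL) / (6σ̂) = (44.0 − 34.0) / (6 × 2.378) = 10.0000 / 14.2680 = 0.7009

0.70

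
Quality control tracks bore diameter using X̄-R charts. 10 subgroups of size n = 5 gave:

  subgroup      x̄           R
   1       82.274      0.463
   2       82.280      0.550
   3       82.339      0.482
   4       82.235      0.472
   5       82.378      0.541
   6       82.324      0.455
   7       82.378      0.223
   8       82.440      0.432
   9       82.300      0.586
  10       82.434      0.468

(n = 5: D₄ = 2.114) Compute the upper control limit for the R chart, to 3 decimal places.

0.988

R̄ = (0.463 + 0.550 + 0.482 + 0.472 + 0.541 + 0.455 + 0.223 + 0.432 + 0.586 + 0.468) / 10 = 4.6720 / 10 = 0.4672
UCL_R = D₄·R̄ = 2.114 × 0.4672 = 0.9877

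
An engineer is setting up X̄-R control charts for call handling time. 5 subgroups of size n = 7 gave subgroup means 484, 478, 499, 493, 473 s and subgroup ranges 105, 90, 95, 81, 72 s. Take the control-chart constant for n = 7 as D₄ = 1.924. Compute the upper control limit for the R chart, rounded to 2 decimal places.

R̄ = (105 + 90 + 95 + 81 + 72) / 5 = 443.0000 / 5 = 88.6000
UCL_R = D₄·R̄ = 1.924 × 88.6000 = 170.4664

170.47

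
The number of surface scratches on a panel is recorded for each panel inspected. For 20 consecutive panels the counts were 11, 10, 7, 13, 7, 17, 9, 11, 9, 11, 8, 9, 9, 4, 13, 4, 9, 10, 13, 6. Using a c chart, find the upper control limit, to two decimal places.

18.75

c̄ = (11 + 10 + 7 + 13 + 7 + 17 + 9 + 11 + 9 + 11 + 8 + 9 + 9 + 4 + 13 + 4 + 9 + 10 + 13 + 6) / 20 = 190 / 20 = 9.5000
UCL = c̄ + 3√c̄ = 9.5000 + 3 × √9.5000 = 9.5000 + 3 × 3.0822 = 18.7466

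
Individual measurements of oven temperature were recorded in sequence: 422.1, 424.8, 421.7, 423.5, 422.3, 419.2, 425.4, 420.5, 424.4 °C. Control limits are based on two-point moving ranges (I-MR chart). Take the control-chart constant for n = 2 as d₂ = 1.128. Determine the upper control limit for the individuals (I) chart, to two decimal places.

X̄ = (422.1 + 424.8 + 421.7 + 423.5 + 422.3 + 419.2 + 425.4 + 420.5 + 424.4) / 9 = 422.6556
Moving ranges: 2.7, 3.1, 1.8, 1.2, 3.1, 6.2, 4.9, 3.9; M̄R̄ = 26.9000 / 8 = 3.3625
UCL = X̄ + 3·M̄R̄/d₂ = 422.6556 + 3 × 3.3625 / 1.128 = 431.5984

431.60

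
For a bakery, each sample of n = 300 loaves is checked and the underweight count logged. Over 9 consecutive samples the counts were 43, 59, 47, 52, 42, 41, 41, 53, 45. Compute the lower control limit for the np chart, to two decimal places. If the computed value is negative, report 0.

28.11

p̄ = Σdᵢ / (k·n) = 423 / (9 × 300) = 0.15667
LCL = np̄ − 3·√(np̄(1−p̄)) = 47.0000 − 3 × 6.2958 = 28.1127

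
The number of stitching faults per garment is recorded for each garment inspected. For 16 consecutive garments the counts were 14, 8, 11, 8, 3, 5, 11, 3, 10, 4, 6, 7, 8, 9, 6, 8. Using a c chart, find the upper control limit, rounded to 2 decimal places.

c̄ = (14 + 8 + 11 + 8 + 3 + 5 + 11 + 3 + 10 + 4 + 6 + 7 + 8 + 9 + 6 + 8) / 16 = 121 / 16 = 7.5625
UCL = c̄ + 3√c̄ = 7.5625 + 3 × √7.5625 = 7.5625 + 3 × 2.7500 = 15.8125

15.81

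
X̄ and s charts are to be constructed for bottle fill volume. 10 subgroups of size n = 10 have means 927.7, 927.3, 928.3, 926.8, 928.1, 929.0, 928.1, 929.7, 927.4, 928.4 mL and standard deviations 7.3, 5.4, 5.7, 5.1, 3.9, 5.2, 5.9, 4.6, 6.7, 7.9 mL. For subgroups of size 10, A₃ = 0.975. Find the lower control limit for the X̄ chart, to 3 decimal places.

922.454

X̄̄ = (927.7 + 927.3 + 928.3 + 926.8 + 928.1 + 929.0 + 928.1 + 929.7 + 927.4 + 928.4) / 10 = 928.0800
s̄ = (7.3 + 5.4 + 5.7 + 5.1 + 3.9 + 5.2 + 5.9 + 4.6 + 6.7 + 7.9) / 10 = 5.7700
LCL = X̄̄ − A₃·s̄ = 928.0800 − 0.975 × 5.7700 = 922.4542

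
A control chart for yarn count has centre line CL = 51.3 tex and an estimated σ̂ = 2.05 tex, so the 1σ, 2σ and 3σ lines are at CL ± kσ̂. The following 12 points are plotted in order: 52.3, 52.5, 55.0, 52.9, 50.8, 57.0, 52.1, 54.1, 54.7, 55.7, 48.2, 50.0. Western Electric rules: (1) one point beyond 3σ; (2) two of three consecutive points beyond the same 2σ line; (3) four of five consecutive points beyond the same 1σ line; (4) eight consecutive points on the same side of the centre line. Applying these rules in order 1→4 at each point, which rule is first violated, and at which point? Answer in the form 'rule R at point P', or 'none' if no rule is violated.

Zone of each point (C = within 1σ̂, B = 1σ̂–2σ̂, A = 2σ̂–3σ̂, * = beyond 3σ̂; sign = side of CL): 1:+C, 2:+C, 3:+B, 4:+C, 5:-C, 6:+A, 7:+C, 8:+B, 9:+B, 10:+A, 11:-B, 12:-C
Rule 3 (four of five consecutive points beyond the same 1σ limit) is satisfied at point 10.

rule 3 at point 10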